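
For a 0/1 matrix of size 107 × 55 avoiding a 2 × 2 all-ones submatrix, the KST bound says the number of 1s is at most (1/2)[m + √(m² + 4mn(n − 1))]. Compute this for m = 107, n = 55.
z(107, 55; 2, 2) ≤ (1/2)[107 + √(107² + 4·107·55·54)] = (1/2)[107 + √1282609] = 619.7616

Kővári–Sós–Turán: let r_1, ..., r_107 be the row sums and z = Σ r_i the total number of 1s. Each pair of columns can share at most one row with both entries 1 (else a 2×2 all-ones block appears), so Σ_i C(r_i, 2) ≤ C(55, 2) = 1485. By convexity Σ_i C(r_i, 2) ≥ 107·C(z/107, 2) = z(z − 107)/(2·107), giving z² − 107z − 107·55·54 ≤ 0 and hence z ≤ (1/2)[107 + √(11449 + 4·317790)] = (1/2)[107 + √1282609] ≈ (1/2)(107 + 1132.5233) = 619.7616.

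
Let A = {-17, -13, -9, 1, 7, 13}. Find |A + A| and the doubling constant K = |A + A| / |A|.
K = |A + A| / |A| = 19/6

Enumerate A + A = {a + b : a, b ∈ A}. With |A| = 6, there are |A|^2 = 36 ordered sum pairs; collecting distinct values, A + A = {-34, -30, -26, -22, -18, -16, -12, -10, -8, -6, -4, -2, 0, 2, 4, 8, 14, 20, 26}, so |A + A| = 19. Thus K = 19/6. For comparison, the minimum possible |A + A| over all 6-element sets is 2·6 − 1 = 11 (so min K = 11/6), attained only by arithmetic progressions.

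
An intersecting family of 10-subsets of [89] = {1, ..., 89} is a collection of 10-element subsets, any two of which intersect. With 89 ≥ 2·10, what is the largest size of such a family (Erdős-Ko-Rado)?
max |F| = C(88, 9) = 571350360240

Erdős-Ko-Rado (1961): when n ≥ 2k, max |F| = C(n−1, k−1). The bound is attained by the star {A : i ∈ A} for any fixed i ∈ [n]. Here C(89−1, 10−1) = C(88, 9) = 571350360240.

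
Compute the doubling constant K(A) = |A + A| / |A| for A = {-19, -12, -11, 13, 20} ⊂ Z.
K = |A + A| / |A| = 14/5

Enumerate A + A = {a + b : a, b ∈ A}. With |A| = 5, there are |A|^2 = 25 ordered sum pairs; collecting distinct values, A + A = {-38, -31, -30, -24, -23, -22, -6, 1, 2, 8, 9, 26, 33, 40}, so |A + A| = 14. Thus K = 14/5. For comparison, the minimum possible |A + A| over all 5-element sets is 2·5 − 1 = 9 (so min K = 9/5), attained only by arithmetic progressions.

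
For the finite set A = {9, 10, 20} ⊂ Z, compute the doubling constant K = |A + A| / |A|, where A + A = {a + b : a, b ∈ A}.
K = |A + A| / |A| = 6/3 = 2

Enumerate A + A = {a + b : a, b ∈ A}. With |A| = 3, there are |A|^2 = 9 ordered sum pairs; collecting distinct values, A + A = {18, 19, 20, 29, 30, 40}, so |A + A| = 6. Thus K = 6/3 = 2. For comparison, the minimum possible |A + A| over all 3-element sets is 2·3 − 1 = 5 (so min K = 5/3), attained only by arithmetic progressions.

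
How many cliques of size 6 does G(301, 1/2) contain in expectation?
E[# K_6] = C(301, 6) · (1/2)^C(6, 2) = 982405684260 / 2^15 = 245601421065/8192 ≈ 29980642.219849

For each 6-subset S of vertices (there are C(301, 6) = 982405684260 such S), let X_S = 1 if S induces a K_6 (all C(6, 2) = 15 edges present). Then P(X_S = 1) = (1/2)^15 = 1/32768. By linearity of expectation, E[# K_6] = C(301, 6) · (1/2)^15 = 982405684260 / 32768 = 245601421065/8192 ≈ 29980642.219849.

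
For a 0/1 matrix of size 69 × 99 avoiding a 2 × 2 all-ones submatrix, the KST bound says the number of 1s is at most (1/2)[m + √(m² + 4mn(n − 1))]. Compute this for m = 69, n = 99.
z(69, 99; 2, 2) ≤ (1/2)[69 + √(69² + 4·69·99·98)] = (1/2)[69 + √2682513] = 853.419

Kővári–Sós–Turán: let r_1, ..., r_69 be the row sums and z = Σ r_i the total number of 1s. Each pair of columns can share at most one row with both entries 1 (else a 2×2 all-ones block appears), so Σ_i C(r_i, 2) ≤ C(99, 2) = 4851. By convexity Σ_i C(r_i, 2) ≥ 69·C(z/69, 2) = z(z − 69)/(2·69), giving z² − 69z − 69·99·98 ≤ 0 and hence z ≤ (1/2)[69 + √(4761 + 4·669438)] = (1/2)[69 + √2682513] ≈ (1/2)(69 + 1637.8379) = 853.419.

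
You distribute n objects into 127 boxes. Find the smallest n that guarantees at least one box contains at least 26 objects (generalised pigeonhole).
n = (26 − 1)·127 + 1 = 3176

By the generalised pigeonhole principle, to guarantee some box contains ≥ r objects we need more than (r − 1) · k objects total. Threshold: n = (r − 1) · k + 1. With r = 26 and k = 127: n = 25 · 127 + 1 = 3175 + 1 = 3176. For n = 3175 = 25 · 127, we can put exactly 25 objects in every box, avoiding 26 in any single one — so 3176 is tight.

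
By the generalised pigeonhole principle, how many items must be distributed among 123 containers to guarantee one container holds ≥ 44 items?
n = (44 − 1)·123 + 1 = 5290

By the generalised pigeonhole principle, to guarantee some box contains ≥ r objects we need more than (r − 1) · k objects total. Threshold: n = (r − 1) · k + 1. With r = 44 and k = 123: n = 43 · 123 + 1 = 5289 + 1 = 5290. For n = 5289 = 43 · 123, we can put exactly 43 objects in every box, avoiding 44 in any single one — so 5290 is tight.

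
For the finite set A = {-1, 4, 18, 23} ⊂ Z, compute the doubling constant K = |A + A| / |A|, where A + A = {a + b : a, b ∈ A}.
K = |A + A| / |A| = 9/4

Enumerate A + A = {a + b : a, b ∈ A}. With |A| = 4, there are |A|^2 = 16 ordered sum pairs; collecting distinct values, A + A = {-2, 3, 8, 17, 22, 27, 36, 41, 46}, so |A + A| = 9. Thus K = 9/4. For comparison, the minimum possible |A + A| over all 4-element sets is 2·4 − 1 = 7 (so min K = 7/4), attained only by arithmetic progressions.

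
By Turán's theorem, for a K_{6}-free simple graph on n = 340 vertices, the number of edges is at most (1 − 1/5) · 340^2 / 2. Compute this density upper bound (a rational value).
Turán density bound = (4/5) · 340^2/2 = 46240

Turán's theorem: ex(n, K_{r+1}) is achieved by the complete r-partite Turán graph T(n, r) with parts as balanced as possible, and is at most (1 − 1/r) · n^2/2. For r = 5, n = 340: the density bound is (4/5) · 115600/2 = 46240. Since 5 ∣ 340, the Turán graph T(340, 5) has parts of equal size 68, and its edge count e(T(340, 5)) = 46240 attains the density bound exactly.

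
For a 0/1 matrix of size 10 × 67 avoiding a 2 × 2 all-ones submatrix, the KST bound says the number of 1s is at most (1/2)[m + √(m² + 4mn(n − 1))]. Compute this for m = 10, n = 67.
z(10, 67; 2, 2) ≤ (1/2)[10 + √(10² + 4·10·67·66)] = (1/2)[10 + √176980] = 215.345

Kővári–Sós–Turán: let r_1, ..., r_10 be the row sums and z = Σ r_i the total number of 1s. Each pair of columns can share at most one row with both entries 1 (else a 2×2 all-ones block appears), so Σ_i C(r_i, 2) ≤ C(67, 2) = 2211. By convexity Σ_i C(r_i, 2) ≥ 10·C(z/10, 2) = z(z − 10)/(2·10), giving z² − 10z − 10·67·66 ≤ 0 and hence z ≤ (1/2)[10 + √(100 + 4·44220)] = (1/2)[10 + √176980] ≈ (1/2)(10 + 420.6899) = 215.345.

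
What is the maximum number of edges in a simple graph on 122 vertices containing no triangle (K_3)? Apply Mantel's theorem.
ex(122, K_3) = ⌊122^2/4⌋ = 3721

Mantel (1907): a triangle-free graph on n vertices has at most ⌊n^2/4⌋ edges, with equality for the complete bipartite graph K_{⌊n/2⌋, ⌈n/2⌉}. For n = 122: ⌊122^2/4⌋ = ⌊14884/4⌋ = 3721. The extremal graph is K_{61, 61}, which has 61·61 = 3721 edges.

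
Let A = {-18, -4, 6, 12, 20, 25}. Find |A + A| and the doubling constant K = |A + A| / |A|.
K = |A + A| / |A| = 20/6 = 10/3

Enumerate A + A = {a + b : a, b ∈ A}. With |A| = 6, there are |A|^2 = 36 ordered sum pairs; collecting distinct values, A + A = {-36, -22, -12, -8, -6, 2, 7, 8, 12, 16, 18, 21, 24, 26, 31, 32, 37, 40, 45, 50}, so |A + A| = 20. Thus K = 20/6 = 10/3. For comparison, the minimum possible |A + A| over all 6-element sets is 2·6 − 1 = 11 (so min K = 11/6), attained only by arithmetic progressions.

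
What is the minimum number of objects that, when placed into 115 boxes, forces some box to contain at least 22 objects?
n = (22 − 1)·115 + 1 = 2416

By the generalised pigeonhole principle, to guarantee some box contains ≥ r objects we need more than (r − 1) · k objects total. Threshold: n = (r − 1) · k + 1. With r = 22 and k = 115: n = 21 · 115 + 1 = 2415 + 1 = 2416. For n = 2415 = 21 · 115, we can put exactly 21 objects in every box, avoiding 22 in any single one — so 2416 is tight.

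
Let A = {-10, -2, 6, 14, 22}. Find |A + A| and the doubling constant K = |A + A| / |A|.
K = |A + A| / |A| = 9/5

Enumerate A + A = {a + b : a, b ∈ A}. With |A| = 5, there are |A|^2 = 25 ordered sum pairs; collecting distinct values, A + A = {-20, -12, -4, 4, 12, 20, 28, 36, 44}, so |A + A| = 9. Thus K = 9/5. Here |A + A| = 2|A| − 1 = 9, the minimum possible — so K = 9/5 is minimal, which holds iff A is an arithmetic progression.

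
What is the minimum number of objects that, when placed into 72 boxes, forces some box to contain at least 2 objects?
n = (2 − 1)·72 + 1 = 73

By the generalised pigeonhole principle, to guarantee some box contains ≥ r objects we need more than (r − 1) · k objects total. Threshold: n = (r − 1) · k + 1. With r = 2 and k = 72: n = 1 · 72 + 1 = 72 + 1 = 73. For n = 72 = 1 · 72, we can put exactly 1 objects in every box, avoiding 2 in any single one — so 73 is tight.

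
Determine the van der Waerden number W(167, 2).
W(167, 2) = 167 + 1 = 168

A 2-term AP is any pair of integers, so a monochromatic 2-AP exists iff some colour is used at least twice. With 167 colours, the colouring i ↦ i on {1, ..., 167} uses each colour once, avoiding any monochromatic pair, so W(167, 2) > 167. For {1, ..., 168}, pigeonhole forces two integers of the same colour, which form a monochromatic 2-AP. Hence W(167, 2) = 168.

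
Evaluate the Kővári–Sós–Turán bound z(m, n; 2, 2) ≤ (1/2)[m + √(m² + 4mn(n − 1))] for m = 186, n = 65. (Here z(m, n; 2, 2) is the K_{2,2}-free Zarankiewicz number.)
z(186, 65; 2, 2) ≤ (1/2)[186 + √(186² + 4·186·65·64)] = (1/2)[186 + √3129636] = 977.5389

Kővári–Sós–Turán: let r_1, ..., r_186 be the row sums and z = Σ r_i the total number of 1s. Each pair of columns can share at most one row with both entries 1 (else a 2×2 all-ones block appears), so Σ_i C(r_i, 2) ≤ C(65, 2) = 2080. By convexity Σ_i C(r_i, 2) ≥ 186·C(z/186, 2) = z(z − 186)/(2·186), giving z² − 186z − 186·65·64 ≤ 0 and hence z ≤ (1/2)[186 + √(34596 + 4·773760)] = (1/2)[186 + √3129636] ≈ (1/2)(186 + 1769.0777) = 977.5389.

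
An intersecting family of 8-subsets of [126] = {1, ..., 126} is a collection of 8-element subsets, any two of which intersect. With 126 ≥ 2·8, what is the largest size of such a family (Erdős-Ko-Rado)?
max |F| = C(125, 7) = 79740633500

Erdős-Ko-Rado (1961): when n ≥ 2k, max |F| = C(n−1, k−1). The bound is attained by the star {A : i ∈ A} for any fixed i ∈ [n]. Here C(126−1, 8−1) = C(125, 7) = 79740633500.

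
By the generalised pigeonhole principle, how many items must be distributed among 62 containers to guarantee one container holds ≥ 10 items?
n = (10 − 1)·62 + 1 = 559

By the generalised pigeonhole principle, to guarantee some box contains ≥ r objects we need more than (r − 1) · k objects total. Threshold: n = (r − 1) · k + 1. With r = 10 and k = 62: n = 9 · 62 + 1 = 558 + 1 = 559. For n = 558 = 9 · 62, we can put exactly 9 objects in every box, avoiding 10 in any single one — so 559 is tight.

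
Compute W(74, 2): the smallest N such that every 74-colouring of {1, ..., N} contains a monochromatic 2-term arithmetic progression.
W(74, 2) = 74 + 1 = 75

A 2-term AP is any pair of integers, so a monochromatic 2-AP exists iff some colour is used at least twice. With 74 colours, the colouring i ↦ i on {1, ..., 74} uses each colour once, avoiding any monochromatic pair, so W(74, 2) > 74. For {1, ..., 75}, pigeonhole forces two integers of the same colour, which form a monochromatic 2-AP. Hence W(74, 2) = 75.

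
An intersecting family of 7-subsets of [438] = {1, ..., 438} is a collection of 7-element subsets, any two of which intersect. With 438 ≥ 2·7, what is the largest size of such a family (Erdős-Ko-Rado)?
max |F| = C(437, 6) = 9345145325544

Erdős-Ko-Rado (1961): when n ≥ 2k, max |F| = C(n−1, k−1). The bound is attained by the star {A : i ∈ A} for any fixed i ∈ [n]. Here C(438−1, 7−1) = C(437, 6) = 9345145325544.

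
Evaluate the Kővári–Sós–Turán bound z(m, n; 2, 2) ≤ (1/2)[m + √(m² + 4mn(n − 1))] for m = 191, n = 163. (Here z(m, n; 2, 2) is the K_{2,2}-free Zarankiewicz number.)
z(191, 163; 2, 2) ≤ (1/2)[191 + √(191² + 4·191·163·162)] = (1/2)[191 + √20210665] = 2343.3137

Kővári–Sós–Turán: let r_1, ..., r_191 be the row sums and z = Σ r_i the total number of 1s. Each pair of columns can share at most one row with both entries 1 (else a 2×2 all-ones block appears), so Σ_i C(r_i, 2) ≤ C(163, 2) = 13203. By convexity Σ_i C(r_i, 2) ≥ 191·C(z/191, 2) = z(z − 191)/(2·191), giving z² − 191z − 191·163·162 ≤ 0 and hence z ≤ (1/2)[191 + √(36481 + 4·5043546)] = (1/2)[191 + √20210665] ≈ (1/2)(191 + 4495.6273) = 2343.3137.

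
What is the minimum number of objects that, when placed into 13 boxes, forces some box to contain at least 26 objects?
n = (26 − 1)·13 + 1 = 326

By the generalised pigeonhole principle, to guarantee some box contains ≥ r objects we need more than (r − 1) · k objects total. Threshold: n = (r − 1) · k + 1. With r = 26 and k = 13: n = 25 · 13 + 1 = 325 + 1 = 326. For n = 325 = 25 · 13, we can put exactly 25 objects in every box, avoiding 26 in any single one — so 326 is tight.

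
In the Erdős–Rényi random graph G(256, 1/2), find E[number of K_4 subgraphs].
E[# K_4] = C(256, 4) · (1/2)^C(4, 2) = 174792640 / 2^6 = 2731135

For each 4-subset S of vertices (there are C(256, 4) = 174792640 such S), let X_S = 1 if S induces a K_4 (all C(4, 2) = 6 edges present). Then P(X_S = 1) = (1/2)^6 = 1/64. By linearity of expectation, E[# K_4] = C(256, 4) · (1/2)^6 = 174792640 / 64 = 2731135.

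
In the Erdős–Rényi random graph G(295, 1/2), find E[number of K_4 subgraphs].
E[# K_4] = C(295, 4) · (1/2)^C(4, 2) = 309177995 / 2^6 = 4830906.171875

For each 4-subset S of vertices (there are C(295, 4) = 309177995 such S), let X_S = 1 if S induces a K_4 (all C(4, 2) = 6 edges present). Then P(X_S = 1) = (1/2)^6 = 1/64. By linearity of expectation, E[# K_4] = C(295, 4) · (1/2)^6 = 309177995 / 64 = 4830906.171875.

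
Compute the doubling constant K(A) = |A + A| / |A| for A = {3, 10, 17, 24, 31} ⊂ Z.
K = |A + A| / |A| = 9/5

Enumerate A + A = {a + b : a, b ∈ A}. With |A| = 5, there are |A|^2 = 25 ordered sum pairs; collecting distinct values, A + A = {6, 13, 20, 27, 34, 41, 48, 55, 62}, so |A + A| = 9. Thus K = 9/5. Here |A + A| = 2|A| − 1 = 9, the minimum possible — so K = 9/5 is minimal, which holds iff A is an arithmetic progression.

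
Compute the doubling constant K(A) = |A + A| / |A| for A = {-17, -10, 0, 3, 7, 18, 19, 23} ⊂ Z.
K = |A + A| / |A| = 33/8

Enumerate A + A = {a + b : a, b ∈ A}. With |A| = 8, there are |A|^2 = 64 ordered sum pairs; collecting distinct values, A + A = {-34, -27, -20, -17, -14, -10, -7, -3, 0, 1, 2, 3, 6, 7, 8, 9, 10, 13, 14, 18, 19, 21, 22, 23, 25, 26, 30, 36, 37, 38, 41, 42, 46}, so |A + A| = 33. Thus K = 33/8. For comparison, the minimum possible |A + A| over all 8-element sets is 2·8 − 1 = 15 (so min K = 15/8), attained only by arithmetic progressions.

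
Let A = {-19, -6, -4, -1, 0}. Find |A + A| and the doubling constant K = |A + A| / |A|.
K = |A + A| / |A| = 15/5 = 3

Enumerate A + A = {a + b : a, b ∈ A}. With |A| = 5, there are |A|^2 = 25 ordered sum pairs; collecting distinct values, A + A = {-38, -25, -23, -20, -19, -12, -10, -8, -7, -6, -5, -4, -2, -1, 0}, so |A + A| = 15. Thus K = 15/5 = 3. For comparison, the minimum possible |A + A| over all 5-element sets is 2·5 − 1 = 9 (so min K = 9/5), attained only by arithmetic progressions.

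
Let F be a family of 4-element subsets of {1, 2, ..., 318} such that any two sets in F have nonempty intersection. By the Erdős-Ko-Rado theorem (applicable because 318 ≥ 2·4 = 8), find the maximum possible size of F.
max |F| = C(317, 3) = 5259030

The Erdős-Ko-Rado theorem states: for n ≥ 2k, an intersecting family of k-subsets of an n-element set has size at most C(n − 1, k − 1), with equality for 'star' families {A ⊆ [n] : |A| = k, i ∈ A} (fix an element i). For n = 318, k = 4: C(317, 3) = 5259030.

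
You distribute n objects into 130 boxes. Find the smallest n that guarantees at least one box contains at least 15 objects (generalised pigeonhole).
n = (15 − 1)·130 + 1 = 1821

By the generalised pigeonhole principle, to guarantee some box contains ≥ r objects we need more than (r − 1) · k objects total. Threshold: n = (r − 1) · k + 1. With r = 15 and k = 130: n = 14 · 130 + 1 = 1820 + 1 = 1821. For n = 1820 = 14 · 130, we can put exactly 14 objects in every box, avoiding 15 in any single one — so 1821 is tight.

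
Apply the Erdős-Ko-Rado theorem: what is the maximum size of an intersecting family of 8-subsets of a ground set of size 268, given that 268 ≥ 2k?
max |F| = C(267, 7) = 17730039759498

The Erdős-Ko-Rado theorem states: for n ≥ 2k, an intersecting family of k-subsets of an n-element set has size at most C(n − 1, k − 1), with equality for 'star' families {A ⊆ [n] : |A| = k, i ∈ A} (fix an element i). For n = 268, k = 8: C(267, 7) = 17730039759498.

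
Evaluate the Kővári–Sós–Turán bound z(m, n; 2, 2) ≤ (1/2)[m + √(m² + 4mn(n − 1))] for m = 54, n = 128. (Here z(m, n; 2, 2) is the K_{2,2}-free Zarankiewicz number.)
z(54, 128; 2, 2) ≤ (1/2)[54 + √(54² + 4·54·128·127)] = (1/2)[54 + √3514212] = 964.3116

Kővári–Sós–Turán: let r_1, ..., r_54 be the row sums and z = Σ r_i the total number of 1s. Each pair of columns can share at most one row with both entries 1 (else a 2×2 all-ones block appears), so Σ_i C(r_i, 2) ≤ C(128, 2) = 8128. By convexity Σ_i C(r_i, 2) ≥ 54·C(z/54, 2) = z(z − 54)/(2·54), giving z² − 54z − 54·128·127 ≤ 0 and hence z ≤ (1/2)[54 + √(2916 + 4·877824)] = (1/2)[54 + √3514212] ≈ (1/2)(54 + 1874.6232) = 964.3116.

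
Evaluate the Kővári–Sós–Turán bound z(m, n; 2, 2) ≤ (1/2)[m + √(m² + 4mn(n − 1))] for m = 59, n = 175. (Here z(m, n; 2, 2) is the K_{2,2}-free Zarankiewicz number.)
z(59, 175; 2, 2) ≤ (1/2)[59 + √(59² + 4·59·175·174)] = (1/2)[59 + √7189681] = 1370.179

Kővári–Sós–Turán: let r_1, ..., r_59 be the row sums and z = Σ r_i the total number of 1s. Each pair of columns can share at most one row with both entries 1 (else a 2×2 all-ones block appears), so Σ_i C(r_i, 2) ≤ C(175, 2) = 15225. By convexity Σ_i C(r_i, 2) ≥ 59·C(z/59, 2) = z(z − 59)/(2·59), giving z² − 59z − 59·175·174 ≤ 0 and hence z ≤ (1/2)[59 + √(3481 + 4·1796550)] = (1/2)[59 + √7189681] ≈ (1/2)(59 + 2681.3581) = 1370.179.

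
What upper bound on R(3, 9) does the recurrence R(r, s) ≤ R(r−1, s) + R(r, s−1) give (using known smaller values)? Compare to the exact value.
R(3, 9) ≤ R(2, 9) + R(3, 8) = 9 + 28 = 37; exact value R(3, 9) = 36.

The Erdős–Szekeres recurrence R(r, s) ≤ R(r−1, s) + R(r, s−1) applied to (r, s) = (3, 9) gives
  R(3, 9) ≤ R(2, 9) + R(3, 8) = 9 + 28 = 37.
(Recall R(2, k) = k and R is symmetric.) The recurrence is not tight here (it gives 37, but the exact value is R(3, 9) = 36); the tight upper bound requires a sharper argument than the simple recurrence, combined with a lower-bound construction on K_{35}.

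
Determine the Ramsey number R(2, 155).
R(2, 155) = 155

R(2, k) = k for all k ≥ 2: in a 2-colouring of K_k, either some edge is red (a red K_2) or all edges are blue (a blue K_k). And K_{154} coloured all-blue has no blue K_155, so R(2, 155) > 154. Hence R(2, 155) = 155.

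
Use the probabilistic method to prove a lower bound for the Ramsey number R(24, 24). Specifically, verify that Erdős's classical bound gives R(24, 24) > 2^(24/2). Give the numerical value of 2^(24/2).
2^(24/2) = 4096; so R(24, 24) > 4096

Colour each edge of K_n uniformly at random with red/blue. The expected number of monochromatic K_24 is C(n, 24) · 2 · 2^(−C(24,2)). If C(n, 24) · 2^(1 − C(24,2)) < 1, then with positive probability no monochromatic K_24 exists, so R(24, 24) > n. The standard estimate C(n, 24) ≤ n^24/24! shows this inequality holds whenever n ≤ 2^(24/2) (since 24! · 2^(C(24,2) − 1) > 2^(24^2/2) ≥ n^24). Hence R(24, 24) > 2^(24/2) = 4096.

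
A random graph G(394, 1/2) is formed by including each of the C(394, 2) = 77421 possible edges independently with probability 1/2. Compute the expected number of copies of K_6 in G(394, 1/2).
E[# K_6] = C(394, 6) · (1/2)^C(6, 2) = 5000728869682 / 2^15 = 2500364434841/16384 ≈ 152610133.962463

For each 6-subset S of vertices (there are C(394, 6) = 5000728869682 such S), let X_S = 1 if S induces a K_6 (all C(6, 2) = 15 edges present). Then P(X_S = 1) = (1/2)^15 = 1/32768. By linearity of expectation, E[# K_6] = C(394, 6) · (1/2)^15 = 5000728869682 / 32768 = 2500364434841/16384 ≈ 152610133.962463.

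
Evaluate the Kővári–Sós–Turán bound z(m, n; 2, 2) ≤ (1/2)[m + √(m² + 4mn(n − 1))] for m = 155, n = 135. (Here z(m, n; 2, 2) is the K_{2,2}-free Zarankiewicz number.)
z(155, 135; 2, 2) ≤ (1/2)[155 + √(155² + 4·155·135·134)] = (1/2)[155 + √11239825] = 1753.7924

Kővári–Sós–Turán: let r_1, ..., r_155 be the row sums and z = Σ r_i the total number of 1s. Each pair of columns can share at most one row with both entries 1 (else a 2×2 all-ones block appears), so Σ_i C(r_i, 2) ≤ C(135, 2) = 9045. By convexity Σ_i C(r_i, 2) ≥ 155·C(z/155, 2) = z(z − 155)/(2·155), giving z² − 155z − 155·135·134 ≤ 0 and hence z ≤ (1/2)[155 + √(24025 + 4·2803950)] = (1/2)[155 + √11239825] ≈ (1/2)(155 + 3352.5848) = 1753.7924.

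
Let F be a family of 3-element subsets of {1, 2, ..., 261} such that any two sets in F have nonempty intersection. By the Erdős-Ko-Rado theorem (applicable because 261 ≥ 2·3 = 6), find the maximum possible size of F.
max |F| = C(260, 2) = 33670

Erdős-Ko-Rado (1961): when n ≥ 2k, max |F| = C(n−1, k−1). The bound is attained by the star {A : i ∈ A} for any fixed i ∈ [n]. Here C(261−1, 3−1) = C(260, 2) = 33670.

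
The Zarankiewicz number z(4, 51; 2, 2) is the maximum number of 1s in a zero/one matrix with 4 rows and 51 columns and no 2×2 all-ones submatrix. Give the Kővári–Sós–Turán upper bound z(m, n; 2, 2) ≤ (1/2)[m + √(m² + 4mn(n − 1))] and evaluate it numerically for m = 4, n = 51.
z(4, 51; 2, 2) ≤ (1/2)[4 + √(4² + 4·4·51·50)] = (1/2)[4 + √40816] = 103.0149

Kővári–Sós–Turán: let r_1, ..., r_4 be the row sums and z = Σ r_i the total number of 1s. Each pair of columns can share at most one row with both entries 1 (else a 2×2 all-ones block appears), so Σ_i C(r_i, 2) ≤ C(51, 2) = 1275. By convexity Σ_i C(r_i, 2) ≥ 4·C(z/4, 2) = z(z − 4)/(2·4), giving z² − 4z − 4·51·50 ≤ 0 and hence z ≤ (1/2)[4 + √(16 + 4·10200)] = (1/2)[4 + √40816] ≈ (1/2)(4 + 202.0297) = 103.0149.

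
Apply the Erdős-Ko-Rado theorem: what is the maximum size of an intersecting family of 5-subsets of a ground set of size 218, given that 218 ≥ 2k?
max |F| = C(217, 4) = 89857530

Erdős-Ko-Rado (1961): when n ≥ 2k, max |F| = C(n−1, k−1). The bound is attained by the star {A : i ∈ A} for any fixed i ∈ [n]. Here C(218−1, 5−1) = C(217, 4) = 89857530.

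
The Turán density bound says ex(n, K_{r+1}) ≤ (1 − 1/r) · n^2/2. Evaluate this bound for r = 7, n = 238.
Turán density bound = (6/7) · 238^2/2 = 24276

Turán's theorem: ex(n, K_{r+1}) is achieved by the complete r-partite Turán graph T(n, r) with parts as balanced as possible, and is at most (1 − 1/r) · n^2/2. For r = 7, n = 238: the density bound is (6/7) · 56644/2 = 24276. Since 7 ∣ 238, the Turán graph T(238, 7) has parts of equal size 34, and its edge count e(T(238, 7)) = 24276 attains the density bound exactly.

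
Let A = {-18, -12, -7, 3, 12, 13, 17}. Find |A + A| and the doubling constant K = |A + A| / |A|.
K = |A + A| / |A| = 26/7

Enumerate A + A = {a + b : a, b ∈ A}. With |A| = 7, there are |A|^2 = 49 ordered sum pairs; collecting distinct values, A + A = {-36, -30, -25, -24, -19, -15, -14, -9, -6, -5, -4, -1, 0, 1, 5, 6, 10, 15, 16, 20, 24, 25, 26, 29, 30, 34}, so |A + A| = 26. Thus K = 26/7. For comparison, the minimum possible |A + A| over all 7-element sets is 2·7 − 1 = 13 (so min K = 13/7), attained only by arithmetic progressions.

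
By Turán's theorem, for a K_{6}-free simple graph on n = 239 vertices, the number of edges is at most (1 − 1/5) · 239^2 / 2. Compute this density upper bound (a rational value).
Turán density bound = (4/5) · 239^2/2 = 114242/5 ≈ 22848.4

Turán's theorem: ex(n, K_{r+1}) is achieved by the complete r-partite Turán graph T(n, r) with parts as balanced as possible, and is at most (1 − 1/r) · n^2/2. For r = 5, n = 239: the density bound is (4/5) · 57121/2 = 114242/5 ≈ 22848.4. The integer-valued extremum is e(T(239, 5)) = 22848, which is strictly less than the density bound 114242/5 since 5 ∤ 239 (the parts of T(239, 5) cannot all be equal).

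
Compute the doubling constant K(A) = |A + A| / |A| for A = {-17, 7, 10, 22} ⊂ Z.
K = |A + A| / |A| = 10/4 = 5/2

Enumerate A + A = {a + b : a, b ∈ A}. With |A| = 4, there are |A|^2 = 16 ordered sum pairs; collecting distinct values, A + A = {-34, -10, -7, 5, 14, 17, 20, 29, 32, 44}, so |A + A| = 10. Thus K = 10/4 = 5/2. For comparison, the minimum possible |A + A| over all 4-element sets is 2·4 − 1 = 7 (so min K = 7/4), attained only by arithmetic progressions.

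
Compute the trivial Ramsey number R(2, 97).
R(2, 97) = 97

R(2, k) = k for all k ≥ 2: in a 2-colouring of K_k, either some edge is red (a red K_2) or all edges are blue (a blue K_k). And K_{96} coloured all-blue has no blue K_97, so R(2, 97) > 96. Hence R(2, 97) = 97.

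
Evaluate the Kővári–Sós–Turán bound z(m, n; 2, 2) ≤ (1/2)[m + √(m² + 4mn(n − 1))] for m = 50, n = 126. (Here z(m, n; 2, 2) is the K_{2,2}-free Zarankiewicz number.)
z(50, 126; 2, 2) ≤ (1/2)[50 + √(50² + 4·50·126·125)] = (1/2)[50 + √3152500] = 912.764

Kővári–Sós–Turán: let r_1, ..., r_50 be the row sums and z = Σ r_i the total number of 1s. Each pair of columns can share at most one row with both entries 1 (else a 2×2 all-ones block appears), so Σ_i C(r_i, 2) ≤ C(126, 2) = 7875. By convexity Σ_i C(r_i, 2) ≥ 50·C(z/50, 2) = z(z − 50)/(2·50), giving z² − 50z − 50·126·125 ≤ 0 and hence z ≤ (1/2)[50 + √(2500 + 4·787500)] = (1/2)[50 + √3152500] ≈ (1/2)(50 + 1775.5281) = 912.764.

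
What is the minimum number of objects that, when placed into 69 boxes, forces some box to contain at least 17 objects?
n = (17 − 1)·69 + 1 = 1105

By the generalised pigeonhole principle, to guarantee some box contains ≥ r objects we need more than (r − 1) · k objects total. Threshold: n = (r − 1) · k + 1. With r = 17 and k = 69: n = 16 · 69 + 1 = 1104 + 1 = 1105. For n = 1104 = 16 · 69, we can put exactly 16 objects in every box, avoiding 17 in any single one — so 1105 is tight.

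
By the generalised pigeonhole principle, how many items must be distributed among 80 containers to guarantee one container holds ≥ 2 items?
n = (2 − 1)·80 + 1 = 81

By the generalised pigeonhole principle, to guarantee some box contains ≥ r objects we need more than (r − 1) · k objects total. Threshold: n = (r − 1) · k + 1. With r = 2 and k = 80: n = 1 · 80 + 1 = 80 + 1 = 81. For n = 80 = 1 · 80, we can put exactly 1 objects in every box, avoiding 2 in any single one — so 81 is tight.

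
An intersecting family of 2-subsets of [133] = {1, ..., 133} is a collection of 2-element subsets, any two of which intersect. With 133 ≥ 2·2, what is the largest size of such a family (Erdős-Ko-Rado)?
max |F| = C(132, 1) = 132

The Erdős-Ko-Rado theorem states: for n ≥ 2k, an intersecting family of k-subsets of an n-element set has size at most C(n − 1, k − 1), with equality for 'star' families {A ⊆ [n] : |A| = k, i ∈ A} (fix an element i). For n = 133, k = 2: C(132, 1) = 132.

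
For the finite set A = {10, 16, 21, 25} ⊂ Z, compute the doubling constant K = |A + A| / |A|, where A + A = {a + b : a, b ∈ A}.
K = |A + A| / |A| = 10/4 = 5/2

Enumerate A + A = {a + b : a, b ∈ A}. With |A| = 4, there are |A|^2 = 16 ordered sum pairs; collecting distinct values, A + A = {20, 26, 31, 32, 35, 37, 41, 42, 46, 50}, so |A + A| = 10. Thus K = 10/4 = 5/2. For comparison, the minimum possible |A + A| over all 4-element sets is 2·4 − 1 = 7 (so min K = 7/4), attained only by arithmetic progressions.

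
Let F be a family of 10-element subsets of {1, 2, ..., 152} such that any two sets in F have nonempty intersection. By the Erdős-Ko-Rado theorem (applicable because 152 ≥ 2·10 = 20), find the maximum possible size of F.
max |F| = C(151, 9) = 88204324758550

The Erdős-Ko-Rado theorem states: for n ≥ 2k, an intersecting family of k-subsets of an n-element set has size at most C(n − 1, k − 1), with equality for 'star' families {A ⊆ [n] : |A| = k, i ∈ A} (fix an element i). For n = 152, k = 10: C(151, 9) = 88204324758550.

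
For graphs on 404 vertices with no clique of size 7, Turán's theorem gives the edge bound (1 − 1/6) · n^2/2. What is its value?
Turán density bound = (5/6) · 404^2/2 = 204020/3 ≈ 68006.6667

Turán's theorem: ex(n, K_{r+1}) is achieved by the complete r-partite Turán graph T(n, r) with parts as balanced as possible, and is at most (1 − 1/r) · n^2/2. For r = 6, n = 404: the density bound is (5/6) · 163216/2 = 204020/3 ≈ 68006.6667. The integer-valued extremum is e(T(404, 6)) = 68006, which is strictly less than the density bound 204020/3 since 6 ∤ 404 (the parts of T(404, 6) cannot all be equal).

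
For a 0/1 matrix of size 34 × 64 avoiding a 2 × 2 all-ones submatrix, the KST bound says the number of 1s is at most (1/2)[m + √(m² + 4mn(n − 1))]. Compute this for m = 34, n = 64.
z(34, 64; 2, 2) ≤ (1/2)[34 + √(34² + 4·34·64·63)] = (1/2)[34 + √549508] = 387.644

Kővári–Sós–Turán: let r_1, ..., r_34 be the row sums and z = Σ r_i the total number of 1s. Each pair of columns can share at most one row with both entries 1 (else a 2×2 all-ones block appears), so Σ_i C(r_i, 2) ≤ C(64, 2) = 2016. By convexity Σ_i C(r_i, 2) ≥ 34·C(z/34, 2) = z(z − 34)/(2·34), giving z² − 34z − 34·64·63 ≤ 0 and hence z ≤ (1/2)[34 + √(1156 + 4·137088)] = (1/2)[34 + √549508] ≈ (1/2)(34 + 741.2881) = 387.644.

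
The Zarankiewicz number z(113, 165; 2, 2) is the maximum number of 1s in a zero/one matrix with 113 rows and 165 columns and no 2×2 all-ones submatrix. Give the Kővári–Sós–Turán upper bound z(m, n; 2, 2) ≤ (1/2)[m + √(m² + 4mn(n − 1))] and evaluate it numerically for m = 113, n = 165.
z(113, 165; 2, 2) ≤ (1/2)[113 + √(113² + 4·113·165·164)] = (1/2)[113 + √12243889] = 1806.0634

Kővári–Sós–Turán: let r_1, ..., r_113 be the row sums and z = Σ r_i the total number of 1s. Each pair of columns can share at most one row with both entries 1 (else a 2×2 all-ones block appears), so Σ_i C(r_i, 2) ≤ C(165, 2) = 13530. By convexity Σ_i C(r_i, 2) ≥ 113·C(z/113, 2) = z(z − 113)/(2·113), giving z² − 113z − 113·165·164 ≤ 0 and hence z ≤ (1/2)[113 + √(12769 + 4·3057780)] = (1/2)[113 + √12243889] ≈ (1/2)(113 + 3499.1269) = 1806.0634.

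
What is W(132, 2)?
W(132, 2) = 132 + 1 = 133

A 2-term AP is any pair of integers, so a monochromatic 2-AP exists iff some colour is used at least twice. With 132 colours, the colouring i ↦ i on {1, ..., 132} uses each colour once, avoiding any monochromatic pair, so W(132, 2) > 132. For {1, ..., 133}, pigeonhole forces two integers of the same colour, which form a monochromatic 2-AP. Hence W(132, 2) = 133.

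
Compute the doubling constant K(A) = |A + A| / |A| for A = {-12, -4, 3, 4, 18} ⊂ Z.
K = |A + A| / |A| = 13/5

Enumerate A + A = {a + b : a, b ∈ A}. With |A| = 5, there are |A|^2 = 25 ordered sum pairs; collecting distinct values, A + A = {-24, -16, -9, -8, -1, 0, 6, 7, 8, 14, 21, 22, 36}, so |A + A| = 13. Thus K = 13/5. For comparison, the minimum possible |A + A| over all 5-element sets is 2·5 − 1 = 9 (so min K = 9/5), attained only by arithmetic progressions.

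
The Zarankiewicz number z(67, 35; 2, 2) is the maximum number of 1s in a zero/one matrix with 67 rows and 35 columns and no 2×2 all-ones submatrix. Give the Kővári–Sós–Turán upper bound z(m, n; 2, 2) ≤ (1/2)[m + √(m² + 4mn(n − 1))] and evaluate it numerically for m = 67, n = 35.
z(67, 35; 2, 2) ≤ (1/2)[67 + √(67² + 4·67·35·34)] = (1/2)[67 + √323409] = 317.8453

Kővári–Sós–Turán: let r_1, ..., r_67 be the row sums and z = Σ r_i the total number of 1s. Each pair of columns can share at most one row with both entries 1 (else a 2×2 all-ones block appears), so Σ_i C(r_i, 2) ≤ C(35, 2) = 595. By convexity Σ_i C(r_i, 2) ≥ 67·C(z/67, 2) = z(z − 67)/(2·67), giving z² − 67z − 67·35·34 ≤ 0 and hence z ≤ (1/2)[67 + √(4489 + 4·79730)] = (1/2)[67 + √323409] ≈ (1/2)(67 + 568.6906) = 317.8453.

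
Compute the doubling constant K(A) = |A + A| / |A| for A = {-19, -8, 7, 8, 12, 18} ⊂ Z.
K = |A + A| / |A| = 20/6 = 10/3

Enumerate A + A = {a + b : a, b ∈ A}. With |A| = 6, there are |A|^2 = 36 ordered sum pairs; collecting distinct values, A + A = {-38, -27, -16, -12, -11, -7, -1, 0, 4, 10, 14, 15, 16, 19, 20, 24, 25, 26, 30, 36}, so |A + A| = 20. Thus K = 20/6 = 10/3. For comparison, the minimum possible |A + A| over all 6-element sets is 2·6 − 1 = 11 (so min K = 11/6), attained only by arithmetic progressions.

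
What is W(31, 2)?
W(31, 2) = 31 + 1 = 32

A 2-term AP is any pair of integers, so a monochromatic 2-AP exists iff some colour is used at least twice. With 31 colours, the colouring i ↦ i on {1, ..., 31} uses each colour once, avoiding any monochromatic pair, so W(31, 2) > 31. For {1, ..., 32}, pigeonhole forces two integers of the same colour, which form a monochromatic 2-AP. Hence W(31, 2) = 32.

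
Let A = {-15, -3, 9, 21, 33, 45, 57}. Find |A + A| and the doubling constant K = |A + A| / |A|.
K = |A + A| / |A| = 13/7

Enumerate A + A = {a + b : a, b ∈ A}. With |A| = 7, there are |A|^2 = 49 ordered sum pairs; collecting distinct values, A + A = {-30, -18, -6, 6, 18, 30, 42, 54, 66, 78, 90, 102, 114}, so |A + A| = 13. Thus K = 13/7. Here |A + A| = 2|A| − 1 = 13, the minimum possible — so K = 13/7 is minimal, which holds iff A is an arithmetic progression.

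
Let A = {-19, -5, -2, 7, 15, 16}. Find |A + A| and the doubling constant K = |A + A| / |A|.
K = |A + A| / |A| = 19/6

Enumerate A + A = {a + b : a, b ∈ A}. With |A| = 6, there are |A|^2 = 36 ordered sum pairs; collecting distinct values, A + A = {-38, -24, -21, -12, -10, -7, -4, -3, 2, 5, 10, 11, 13, 14, 22, 23, 30, 31, 32}, so |A + A| = 19. Thus K = 19/6. For comparison, the minimum possible |A + A| over all 6-element sets is 2·6 − 1 = 11 (so min K = 11/6), attained only by arithmetic progressions.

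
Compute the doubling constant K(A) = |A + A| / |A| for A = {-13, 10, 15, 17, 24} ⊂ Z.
K = |A + A| / |A| = 14/5

Enumerate A + A = {a + b : a, b ∈ A}. With |A| = 5, there are |A|^2 = 25 ordered sum pairs; collecting distinct values, A + A = {-26, -3, 2, 4, 11, 20, 25, 27, 30, 32, 34, 39, 41, 48}, so |A + A| = 14. Thus K = 14/5. For comparison, the minimum possible |A + A| over all 5-element sets is 2·5 − 1 = 9 (so min K = 9/5), attained only by arithmetic progressions.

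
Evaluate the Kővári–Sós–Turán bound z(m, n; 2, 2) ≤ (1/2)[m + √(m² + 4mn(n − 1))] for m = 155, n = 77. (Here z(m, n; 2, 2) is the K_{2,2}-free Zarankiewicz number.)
z(155, 77; 2, 2) ≤ (1/2)[155 + √(155² + 4·155·77·76)] = (1/2)[155 + √3652265] = 1033.045

Kővári–Sós–Turán: let r_1, ..., r_155 be the row sums and z = Σ r_i the total number of 1s. Each pair of columns can share at most one row with both entries 1 (else a 2×2 all-ones block appears), so Σ_i C(r_i, 2) ≤ C(77, 2) = 2926. By convexity Σ_i C(r_i, 2) ≥ 155·C(z/155, 2) = z(z − 155)/(2·155), giving z² − 155z − 155·77·76 ≤ 0 and hence z ≤ (1/2)[155 + √(24025 + 4·907060)] = (1/2)[155 + √3652265] ≈ (1/2)(155 + 1911.09) = 1033.045.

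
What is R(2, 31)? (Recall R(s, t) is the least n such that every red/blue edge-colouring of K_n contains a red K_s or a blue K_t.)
R(2, 31) = 31

R(2, k) = k for all k ≥ 2: in a 2-colouring of K_k, either some edge is red (a red K_2) or all edges are blue (a blue K_k). And K_{30} coloured all-blue has no blue K_31, so R(2, 31) > 30. Hence R(2, 31) = 31.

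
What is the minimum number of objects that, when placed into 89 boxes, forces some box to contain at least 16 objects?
n = (16 − 1)·89 + 1 = 1336

By the generalised pigeonhole principle, to guarantee some box contains ≥ r objects we need more than (r − 1) · k objects total. Threshold: n = (r − 1) · k + 1. With r = 16 and k = 89: n = 15 · 89 + 1 = 1335 + 1 = 1336. For n = 1335 = 15 · 89, we can put exactly 15 objects in every box, avoiding 16 in any single one — so 1336 is tight.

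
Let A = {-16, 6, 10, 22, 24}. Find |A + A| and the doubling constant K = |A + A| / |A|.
K = |A + A| / |A| = 15/5 = 3

Enumerate A + A = {a + b : a, b ∈ A}. With |A| = 5, there are |A|^2 = 25 ordered sum pairs; collecting distinct values, A + A = {-32, -10, -6, 6, 8, 12, 16, 20, 28, 30, 32, 34, 44, 46, 48}, so |A + A| = 15. Thus K = 15/5 = 3. For comparison, the minimum possible |A + A| over all 5-element sets is 2·5 − 1 = 9 (so min K = 9/5), attained only by arithmetic progressions.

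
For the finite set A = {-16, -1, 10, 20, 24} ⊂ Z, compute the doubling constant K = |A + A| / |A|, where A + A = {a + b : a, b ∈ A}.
K = |A + A| / |A| = 15/5 = 3

Enumerate A + A = {a + b : a, b ∈ A}. With |A| = 5, there are |A|^2 = 25 ordered sum pairs; collecting distinct values, A + A = {-32, -17, -6, -2, 4, 8, 9, 19, 20, 23, 30, 34, 40, 44, 48}, so |A + A| = 15. Thus K = 15/5 = 3. For comparison, the minimum possible |A + A| over all 5-element sets is 2·5 − 1 = 9 (so min K = 9/5), attained only by arithmetic progressions.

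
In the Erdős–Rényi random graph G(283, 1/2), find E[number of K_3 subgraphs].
E[# K_3] = C(283, 3) · (1/2)^C(3, 2) = 3737581 / 2^3 = 467197.625

For each 3-subset S of vertices (there are C(283, 3) = 3737581 such S), let X_S = 1 if S induces a K_3 (all C(3, 2) = 3 edges present). Then P(X_S = 1) = (1/2)^3 = 1/8. By linearity of expectation, E[# K_3] = C(283, 3) · (1/2)^3 = 3737581 / 8 = 467197.625.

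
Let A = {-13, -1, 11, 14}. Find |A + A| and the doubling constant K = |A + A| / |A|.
K = |A + A| / |A| = 9/4

Enumerate A + A = {a + b : a, b ∈ A}. With |A| = 4, there are |A|^2 = 16 ordered sum pairs; collecting distinct values, A + A = {-26, -14, -2, 1, 10, 13, 22, 25, 28}, so |A + A| = 9. Thus K = 9/4. For comparison, the minimum possible |A + A| over all 4-element sets is 2·4 − 1 = 7 (so min K = 7/4), attained only by arithmetic progressions.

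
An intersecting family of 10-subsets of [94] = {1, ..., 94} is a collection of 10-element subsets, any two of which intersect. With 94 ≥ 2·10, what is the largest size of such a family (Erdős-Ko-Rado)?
max |F| = C(93, 9) = 961835834245

Erdős-Ko-Rado (1961): when n ≥ 2k, max |F| = C(n−1, k−1). The bound is attained by the star {A : i ∈ A} for any fixed i ∈ [n]. Here C(94−1, 10−1) = C(93, 9) = 961835834245.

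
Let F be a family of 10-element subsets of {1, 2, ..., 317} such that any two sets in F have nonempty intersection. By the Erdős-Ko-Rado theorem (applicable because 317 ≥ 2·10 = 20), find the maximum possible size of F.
max |F| = C(316, 9) = 77178167390263940

Erdős-Ko-Rado (1961): when n ≥ 2k, max |F| = C(n−1, k−1). The bound is attained by the star {A : i ∈ A} for any fixed i ∈ [n]. Here C(317−1, 10−1) = C(316, 9) = 77178167390263940.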